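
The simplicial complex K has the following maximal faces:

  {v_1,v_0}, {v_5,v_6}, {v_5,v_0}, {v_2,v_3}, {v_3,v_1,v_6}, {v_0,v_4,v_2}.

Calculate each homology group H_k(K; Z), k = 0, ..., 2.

Fix the vertex order v_0 < v_1 < v_2 < v_3 < v_4 < v_5 < v_6 and write every simplex with vertices in increasing order. Then dim K = 2 and the simplices of K are:

  0-simplices (7): [v_0], [v_1], [v_2], [v_3], [v_4], [v_5], [v_6]
  1-simplices (10): [v_0,v_1], [v_0,v_2], [v_0,v_4], [v_0,v_5], [v_1,v_3], [v_1,v_6], [v_2,v_3], [v_2,v_4], [v_3,v_6], [v_5,v_6]
  2-simplices (2): [v_0,v_2,v_4], [v_1,v_3,v_6]

so the chain groups are C_0 ≅ Z^7, C_1 ≅ Z^10, C_2 ≅ Z^2.

∂_1: C_1 → C_0 sends each edge [p,q] (with p < q) to q − p. For instance
  ∂[v_2,v_3] = [v_3] − [v_2].
The 7×10 boundary matrix has rank 6 and Smith normal form diag(1,1,1,1,1,1).

The boundary map ∂_2: C_2 → C_1 acts by ∂[p,q,r] = [q,r] − [p,r] + [p,q]. For instance
  ∂[v_1,v_3,v_6] = [v_3,v_6] − [v_1,v_6] + [v_1,v_3],
  ∂[v_0,v_2,v_4] = [v_2,v_4] − [v_0,v_4] + [v_0,v_2].
The resulting 10×2 matrix has rank 2, and its Smith normal form has invariant factors (1,1).

Computing H_k = (kernel of ∂_k) / (image of ∂_{k+1}):

  H_0: rank C_0 − rank ∂_1 = 7 − 6 = 1, and the invariant factors of ∂_1 are all 1, so H_0 ≅ Z.
  H_1: rank ker ∂_1 − rank ∂_2 = (10 − 6) − 2 = 2, and the invariant factors of ∂_2 are all 1, so H_1 ≅ Z^2.
  H_2: rank ker ∂_2 − rank ∂_3 = (2 − 2) − 0 = 0, and there is no ∂_3, so H_2 ≅ 0.

As a check, the Euler characteristic is 7 − 10 + 2 = -1, which agrees with 1 − 2 + 0 = -1.

H_0 ≅ Z,  H_1 ≅ Z^2,  H_2 = 0.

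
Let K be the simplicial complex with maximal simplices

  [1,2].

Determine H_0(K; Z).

H_0 = Z.

We work with the vertex ordering 1 < 2. The simplices of K, each written with vertices in increasing order, are:

  0-simplices (2): [1], [2]
  1-simplices (1): [1,2]

Hence C_0 ≅ Z^2, C_1 ≅ Z^1.

Boundary ∂_1: C_1 → C_0 maps an edge to its endpoints' difference, ∂[p,q] = q − p. For instance
  ∂[1,2] = [2] − [1].
As a 2×1 matrix over Z this has rank 1, with invariant factors (1).

Now H_k = ker ∂_k / im ∂_{k+1}, so:

  H_0: rank C_0 − rank ∂_1 = 2 − 1 = 1, and the invariant factors of ∂_1 are all 1, so H_0 = Z.

(K is a triangulation of the 1-simplex.)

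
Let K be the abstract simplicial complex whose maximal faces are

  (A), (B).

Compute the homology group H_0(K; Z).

H_0 ≅ Z^2.

K has 2 vertices.
rank ∂_0 = 0, rank ∂_1 = 0 ⇒ b_0 = 2 − 0 − 0 = 2. So H_0 ≅ Z^2.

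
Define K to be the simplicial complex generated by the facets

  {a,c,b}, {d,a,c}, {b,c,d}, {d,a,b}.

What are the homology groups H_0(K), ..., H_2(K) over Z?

H_0 = Z,  H_1 = 0,  H_2 = Z.

Take the total order a < b < c < d on the vertex set. Then K (dimension 2) consists of the simplices:

  0-simplices (4): a, b, c, d
  1-simplices (6): ab, ac, ad, bc, bd, cd
  2-simplices (4): abc, abd, acd, bcd

giving chain groups C_0 ≅ Z^4, C_1 ≅ Z^6, C_2 ≅ Z^4.

Boundary ∂_1: C_1 → C_0 is given by ∂[p,q] = [q] − [p]. For instance
  ∂bc = c − b.
The 4×6 boundary matrix has rank 3 and Smith normal form diag(1,1,1).

∂_2: C_2 → C_1 sends each 2-simplex [p,q,r] to [q,r] − [p,r] + [p,q]. For instance
  ∂abc = bc − ac + ab,
  ∂abd = bd − ad + ab.
The resulting 6×4 matrix has rank 3, and its Smith normal form has invariant factors (1,1,1).

Computing H_k = (kernel of ∂_k) / (image of ∂_{k+1}):

  H_0: rank C_0 − rank ∂_1 = 4 − 3 = 1, and the invariant factors of ∂_1 are all 1, so H_0 = Z.
  H_1: rank ker ∂_1 − rank ∂_2 = (6 − 3) − 3 = 0, and the invariant factors of ∂_2 are all 1, so H_1 = 0.
  H_2: rank ker ∂_2 − rank ∂_3 = (4 − 3) − 0 = 1, and there is no ∂_3, so H_2 = Z.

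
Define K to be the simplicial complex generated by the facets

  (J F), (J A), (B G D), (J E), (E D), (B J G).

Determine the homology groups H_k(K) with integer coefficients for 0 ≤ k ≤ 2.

Take the total order A < B < D < E < F < G < J on the vertex set. Then K (dimension 2) consists of the simplices:

  0-simplices (7): A, B, D, E, F, G, J
  1-simplices (9): AJ, BD, BG, BJ, DE, DG, EJ, FJ, GJ
  2-simplices (2): BDG, BGJ

Hence C_0 ≅ Z^7, C_1 ≅ Z^9, C_2 ≅ Z^2.

∂_1: C_1 → C_0 maps an edge to its endpoints' difference, ∂[p,q] = q − p.
The 7×9 boundary matrix has rank 6 and Smith normal form diag(1,1,1,1,1,1).

∂_2: C_2 → C_1 maps a triangle to the signed sum of its edges. For instance
  ∂BGJ = GJ − BJ + BG,
  ∂BDG = DG − BG + BD.
This gives a 9×2 integer matrix of rank 2; reducing to Smith normal form yields diagonal entries (1,1).

Now H_k = ker ∂_k / im ∂_{k+1}, so:

  H_0: rank C_0 − rank ∂_1 = 7 − 6 = 1, and the invariant factors of ∂_1 are all 1, so H_0 = Z.
  H_1: rank ker ∂_1 − rank ∂_2 = (9 − 6) − 2 = 1, and the invariant factors of ∂_2 are all 1, so H_1 = Z.
  H_2: rank ker ∂_2 − rank ∂_3 = (2 − 2) − 0 = 0, and there is no ∂_3, so H_2 = 0.

H_0 = Z,  H_1 = Z,  H_2 = 0.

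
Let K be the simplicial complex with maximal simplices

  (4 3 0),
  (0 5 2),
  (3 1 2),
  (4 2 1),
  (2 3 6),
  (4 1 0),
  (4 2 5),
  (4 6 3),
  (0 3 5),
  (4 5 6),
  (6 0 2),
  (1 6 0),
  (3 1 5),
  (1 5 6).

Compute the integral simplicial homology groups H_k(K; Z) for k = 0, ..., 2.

H_0 ≅ Z,  H_1 ≅ Z^2,  H_2 ≅ Z.

Fix the vertex order 0 < 1 < 2 < 3 < 4 < 5 < 6 and write every simplex with vertices in increasing order. Then dim K = 2 and the simplices of K are:

  0-simplices (7): [0], [1], [2], [3], [4], [5], [6]
  1-simplices (21): [0,1], [0,2], [0,3], [0,4], [0,5], [0,6], [1,2], [1,3], [1,4], [1,5], [1,6], [2,3], [2,4], [2,5], [2,6], [3,4], [3,5], [3,6], [4,5], [4,6], [5,6]
  2-simplices (14): [0,1,4], [0,1,6], [0,2,5], [0,2,6], [0,3,4], [0,3,5], [1,2,3], [1,2,4], [1,3,5], [1,5,6], [2,3,6], [2,4,5], [3,4,6], [4,5,6]

Hence C_0 ≅ Z^7, C_1 ≅ Z^21, C_2 ≅ Z^14.

The boundary map ∂_1: C_1 → C_0 sends each edge [p,q] (with p < q) to q − p.
The 7×21 boundary matrix has rank 6 and Smith normal form diag(1,1,1,1,1,1).

The boundary map ∂_2: C_2 → C_1 maps a triangle to the signed sum of its edges. For instance
  ∂[3,4,6] = [4,6] − [3,6] + [3,4],
  ∂[0,3,4] = [3,4] − [0,4] + [0,3].
As a 21×14 matrix over Z this has rank 13, with invariant factors (1,1,1,1,1,1,1,1,1,1,1,1,1).

Now H_k = ker ∂_k / im ∂_{k+1}, so:

  H_0: rank C_0 − rank ∂_1 = 7 − 6 = 1, and the invariant factors of ∂_1 are all 1, so H_0 ≅ Z.
  H_1: rank ker ∂_1 − rank ∂_2 = (21 − 6) − 13 = 2, and the invariant factors of ∂_2 are all 1, so H_1 ≅ Z^2.
  H_2: rank ker ∂_2 − rank ∂_3 = (14 − 13) − 0 = 1, and there is no ∂_3, so H_2 ≅ Z.

(K is a triangulation of the torus T^2.)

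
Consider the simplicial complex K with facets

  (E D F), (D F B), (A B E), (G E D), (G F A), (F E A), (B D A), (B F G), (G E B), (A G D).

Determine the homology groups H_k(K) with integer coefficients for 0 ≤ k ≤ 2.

H_0 ≅ Z,  H_1 ≅ Z/2Z,  H_2 = 0.

Take the total order A < B < D < E < F < G on the vertex set. Then K (dimension 2) consists of the simplices:

  0-simplices (6): A, B, D, E, F, G
  1-simplices (15): AB, AD, AE, AF, AG, BD, BE, BF, BG, DE, DF, DG, EF, EG, FG
  2-simplices (10): ABD, ABE, ADG, AEF, AFG, BDF, BEG, BFG, DEF, DEG

giving chain groups C_0 ≅ Z^6, C_1 ≅ Z^15, C_2 ≅ Z^10.

Boundary ∂_1: C_1 → C_0 is given by ∂[p,q] = [q] − [p]. For instance
  ∂EF = F − E.
The resulting 6×15 matrix has rank 5, and its Smith normal form has invariant factors (1,1,1,1,1).

The boundary map ∂_2: C_2 → C_1 sends each 2-simplex [p,q,r] to [q,r] − [p,r] + [p,q]. For instance
  ∂ADG = DG − AG + AD,
  ∂ABD = BD − AD + AB.
As a 15×10 matrix over Z this has rank 10, with invariant factors (1,1,1,1,1,1,1,1,1,2).

From H_k ≅ ker(∂_k) / im(∂_{k+1}) we obtain:

  H_0: rank C_0 − rank ∂_1 = 6 − 5 = 1, and the invariant factors of ∂_1 are all 1, so H_0 = Z.
  H_1: rank ker ∂_1 − rank ∂_2 = (15 − 5) − 10 = 0, and ∂_2 has invariant factor 2 > 1, so H_1 = Z/2Z.
  H_2: rank ker ∂_2 − rank ∂_3 = (10 − 10) − 0 = 0, and there is no ∂_3, so H_2 = 0.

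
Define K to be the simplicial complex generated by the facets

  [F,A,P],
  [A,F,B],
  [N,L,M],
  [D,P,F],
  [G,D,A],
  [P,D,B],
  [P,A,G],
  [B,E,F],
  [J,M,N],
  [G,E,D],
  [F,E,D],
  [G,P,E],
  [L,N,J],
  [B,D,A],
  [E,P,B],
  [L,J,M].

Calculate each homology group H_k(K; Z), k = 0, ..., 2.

H_0 = Z^2,  H_1 = Z/2,  H_2 = Z.

Order the vertices as A < B < D < E < F < G < J < L < M < N < P. Listing each simplex with vertices in this order, K has dimension 2 with simplices:

  0-simplices (11): A, B, D, E, F, G, J, L, M, N, P
  1-simplices (24): AB, AD, AF, AG, AP, BD, BE, BF, BP, DE, DF, DG, DP, EF, EG, EP, FP, GP, JL, JM, JN, LM, LN, MN
  2-simplices (16): ABD, ABF, ADG, AFP, AGP, BDP, BEF, BEP, DEF, DEG, DFP, EGP, JLM, JLN, JMN, LMN

giving chain groups C_0 ≅ Z^11, C_1 ≅ Z^24, C_2 ≅ Z^16.

Boundary ∂_1: C_1 → C_0 is given by ∂[p,q] = [q] − [p].
The 11×24 boundary matrix has rank 9 and Smith normal form diag(1,1,1,1,1,1,1,1,1).

Boundary ∂_2: C_2 → C_1 maps a triangle to the signed sum of its edges. For instance
  ∂LMN = MN − LN + LM,
  ∂JMN = MN − JN + JM.
The resulting 24×16 matrix has rank 15, and its Smith normal form has invariant factors (1,1,1,1,1,1,1,1,1,1,1,1,1,1,2).

Computing H_k = (kernel of ∂_k) / (image of ∂_{k+1}):

  H_0: rank C_0 − rank ∂_1 = 11 − 9 = 2, and the invariant factors of ∂_1 are all 1, so H_0 ≅ Z^2.
  H_1: rank ker ∂_1 − rank ∂_2 = (24 − 9) − 15 = 0, and ∂_2 has invariant factor 2 > 1, so H_1 ≅ Z/2.
  H_2: rank ker ∂_2 − rank ∂_3 = (16 − 15) − 0 = 1, and there is no ∂_3, so H_2 ≅ Z.

As a check, the Euler characteristic is 11 − 24 + 16 = 3, which agrees with 2 − 0 + 1 = 3.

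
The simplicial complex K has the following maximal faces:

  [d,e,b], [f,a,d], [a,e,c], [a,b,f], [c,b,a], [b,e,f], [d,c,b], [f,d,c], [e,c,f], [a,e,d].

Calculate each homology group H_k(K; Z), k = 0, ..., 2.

H_0 = Z,  H_1 = Z_2,  H_2 = 0.

Take the total order a < b < c < d < e < f on the vertex set. Then K (dimension 2) consists of the simplices:

  0-simplices (6): a, b, c, d, e, f
  1-simplices (15): ab, ac, ad, ae, af, bc, bd, be, bf, cd, ce, cf, de, df, ef
  2-simplices (10): abc, abf, ace, ade, adf, bcd, bde, bef, cdf, cef

giving chain groups C_0 ≅ Z^6, C_1 ≅ Z^15, C_2 ≅ Z^10.

The boundary map ∂_1: C_1 → C_0 maps an edge to its endpoints' difference, ∂[p,q] = q − p.
The resulting 6×15 matrix has rank 5, and its Smith normal form has invariant factors (1,1,1,1,1).

Boundary ∂_2: C_2 → C_1 maps a triangle to the signed sum of its edges. For instance
  ∂ace = ce − ae + ac,
  ∂ade = de − ae + ad.
This gives a 15×10 integer matrix of rank 10; reducing to Smith normal form yields diagonal entries (1,1,1,1,1,1,1,1,1,2).

Computing H_k = (kernel of ∂_k) / (image of ∂_{k+1}):

  H_0: rank C_0 − rank ∂_1 = 6 − 5 = 1, and the invariant factors of ∂_1 are all 1, so H_0 = Z.
  H_1: rank ker ∂_1 − rank ∂_2 = (15 − 5) − 10 = 0, and ∂_2 has invariant factor 2 > 1, so H_1 = Z_2.
  H_2: rank ker ∂_2 − rank ∂_3 = (10 − 10) − 0 = 0, and there is no ∂_3, so H_2 = 0.

As a check, the Euler characteristic is 6 − 15 + 10 = 1, which agrees with 1 − 0 + 0 = 1.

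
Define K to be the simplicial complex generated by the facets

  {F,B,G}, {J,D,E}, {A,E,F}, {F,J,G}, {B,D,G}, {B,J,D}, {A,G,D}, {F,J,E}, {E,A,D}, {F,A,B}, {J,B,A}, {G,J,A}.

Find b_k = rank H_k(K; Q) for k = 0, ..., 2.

b_0 = 1, b_1 = 0, b_2 = 0.

We work with the vertex ordering A < B < D < E < F < G < J. The simplices of K, each written with vertices in increasing order, are:

  0-simplices (7): A, B, D, E, F, G, J
  1-simplices (18): AB, AD, AE, AF, AG, AJ, BD, BF, BG, BJ, DE, DG, DJ, EF, EJ, FG, FJ, GJ
  2-simplices (12): ABF, ABJ, ADE, ADG, AEF, AGJ, BDG, BDJ, BFG, DEJ, EFJ, FGJ

giving chain groups C_0 ≅ Z^7, C_1 ≅ Z^18, C_2 ≅ Z^12.

∂_1: C_1 → C_0 maps an edge to its endpoints' difference, ∂[p,q] = q − p.
As a 7×18 matrix over Z this has rank 6, with invariant factors (1,1,1,1,1,1).

The boundary map ∂_2: C_2 → C_1 sends each 2-simplex [p,q,r] to [q,r] − [p,r] + [p,q]. For instance
  ∂ABJ = BJ − AJ + AB,
  ∂AGJ = GJ − AJ + AG.
The resulting 18×12 matrix has rank 12, and its Smith normal form has invariant factors (1,1,1,1,1,1,1,1,1,1,1,2).

Now H_k = ker ∂_k / im ∂_{k+1}, so:

  H_0: rank C_0 − rank ∂_1 = 7 − 6 = 1, and the invariant factors of ∂_1 are all 1, so H_0 ≅ Z.
  H_1: rank ker ∂_1 − rank ∂_2 = (18 − 6) − 12 = 0, and ∂_2 has invariant factor 2 > 1, so H_1 ≅ Z/2Z.
  H_2: rank ker ∂_2 − rank ∂_3 = (12 − 12) − 0 = 0, and there is no ∂_3, so H_2 ≅ 0.

As a check, the Euler characteristic is 7 − 18 + 12 = 1, which agrees with 1 − 0 + 0 = 1.

Hence the Betti numbers are b_0 = 1, b_1 = 0, b_2 = 0.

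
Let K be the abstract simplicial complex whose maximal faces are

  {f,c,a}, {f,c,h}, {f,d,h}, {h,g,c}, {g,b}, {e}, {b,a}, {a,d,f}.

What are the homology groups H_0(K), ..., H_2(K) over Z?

H_0 = Z^2,  H_1 = Z,  H_2 = 0.

Order the vertices as a < b < c < d < e < f < g < h. Listing each simplex with vertices in this order, K has dimension 2 with simplices:

  0-simplices (8): a, b, c, d, e, f, g, h
  1-simplices (12): ab, ac, ad, af, bg, cf, cg, ch, df, dh, fh, gh
  2-simplices (5): acf, adf, cfh, cgh, dfh

Hence C_0 ≅ Z^8, C_1 ≅ Z^12, C_2 ≅ Z^5.

The boundary map ∂_1: C_1 → C_0 is given by ∂[p,q] = [q] − [p]. For instance
  ∂ab = b − a.
As a 8×12 matrix over Z this has rank 6, with invariant factors (1,1,1,1,1,1).

Boundary ∂_2: C_2 → C_1 acts by ∂[p,q,r] = [q,r] − [p,r] + [p,q]. For instance
  ∂adf = df − af + ad,
  ∂acf = cf − af + ac.
As a 12×5 matrix over Z this has rank 5, with invariant factors (1,1,1,1,1).

Computing H_k = (kernel of ∂_k) / (image of ∂_{k+1}):

  H_0: rank C_0 − rank ∂_1 = 8 − 6 = 2, and the invariant factors of ∂_1 are all 1, so H_0 ≅ Z^2.
  H_1: rank ker ∂_1 − rank ∂_2 = (12 − 6) − 5 = 1, and the invariant factors of ∂_2 are all 1, so H_1 ≅ Z.
  H_2: rank ker ∂_2 − rank ∂_3 = (5 − 5) − 0 = 0, and there is no ∂_3, so H_2 ≅ 0.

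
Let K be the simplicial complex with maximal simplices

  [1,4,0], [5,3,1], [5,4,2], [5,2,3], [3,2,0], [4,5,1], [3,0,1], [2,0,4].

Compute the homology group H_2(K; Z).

H_2 ≅ Z.

Take the total order 0 < 1 < 2 < 3 < 4 < 5 on the vertex set. Then K (dimension 2) consists of the simplices:

  0-simplices (6): [0], [1], [2], [3], [4], [5]
  1-simplices (12): [0,1], [0,2], [0,3], [0,4], [1,3], [1,4], [1,5], [2,3], [2,4], [2,5], [3,5], [4,5]
  2-simplices (8): [0,1,3], [0,1,4], [0,2,3], [0,2,4], [1,3,5], [1,4,5], [2,3,5], [2,4,5]

Hence C_0 ≅ Z^6, C_1 ≅ Z^12, C_2 ≅ Z^8.

Boundary ∂_1: C_1 → C_0 sends each edge [p,q] (with p < q) to q − p.
This gives a 6×12 integer matrix of rank 5; reducing to Smith normal form yields diagonal entries (1,1,1,1,1).

The boundary map ∂_2: C_2 → C_1 maps a triangle to the signed sum of its edges. For instance
  ∂[1,3,5] = [3,5] − [1,5] + [1,3],
  ∂[2,3,5] = [3,5] − [2,5] + [2,3].
The 12×8 boundary matrix has rank 7 and Smith normal form diag(1,1,1,1,1,1,1).

Reading off H_k = ker ∂_k / im ∂_{k+1}:

  H_2: rank ker ∂_2 − rank ∂_3 = (8 − 7) − 0 = 1, and there is no ∂_3, so H_2 ≅ Z.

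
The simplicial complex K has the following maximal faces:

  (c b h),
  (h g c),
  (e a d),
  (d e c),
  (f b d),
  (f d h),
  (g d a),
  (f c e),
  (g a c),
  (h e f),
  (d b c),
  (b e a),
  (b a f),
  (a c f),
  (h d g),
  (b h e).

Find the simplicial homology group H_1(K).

K has 8 vertices, 24 edges, 16 triangles.
rank ∂_1 = 7, rank ∂_2 = 15 ⇒ b_1 = 24 − 7 − 15 = 2; all invariant factors of ∂_2 are 1 so no torsion. So H_1 ≅ Z^2.

H_1 = Z^2.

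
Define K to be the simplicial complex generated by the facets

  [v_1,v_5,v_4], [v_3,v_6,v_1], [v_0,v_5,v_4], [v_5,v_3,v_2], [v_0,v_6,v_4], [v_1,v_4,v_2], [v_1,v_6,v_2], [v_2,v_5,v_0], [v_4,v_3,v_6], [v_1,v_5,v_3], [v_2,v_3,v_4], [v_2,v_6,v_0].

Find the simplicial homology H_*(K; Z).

H_0 ≅ Z,  H_1 ≅ Z/2,  H_2 = 0.

We work with the vertex ordering v_0 < v_1 < v_2 < v_3 < v_4 < v_5 < v_6. The simplices of K, each written with vertices in increasing order, are:

  0-simplices (7): [v_0], [v_1], [v_2], [v_3], [v_4], [v_5], [v_6]
  1-simplices (18): (18 of them)
  2-simplices (12): (12 of them)

giving chain groups C_0 ≅ Z^7, C_1 ≅ Z^18, C_2 ≅ Z^12.

∂_1: C_1 → C_0 is given by ∂[p,q] = [q] − [p].
The resulting 7×18 matrix has rank 6, and its Smith normal form has invariant factors (1,1,1,1,1,1).

Boundary ∂_2: C_2 → C_1 sends each 2-simplex [p,q,r] to [q,r] − [p,r] + [p,q]. For instance
  ∂[v_1,v_2,v_4] = [v_2,v_4] − [v_1,v_4] + [v_1,v_2],
  ∂[v_1,v_3,v_6] = [v_3,v_6] − [v_1,v_6] + [v_1,v_3].
The resulting 18×12 matrix has rank 12, and its Smith normal form has invariant factors (1,1,1,1,1,1,1,1,1,1,1,2).

Computing H_k = (kernel of ∂_k) / (image of ∂_{k+1}):

  H_0: rank C_0 − rank ∂_1 = 7 − 6 = 1, and the invariant factors of ∂_1 are all 1, so H_0 ≅ Z.
  H_1: rank ker ∂_1 − rank ∂_2 = (18 − 6) − 12 = 0, and ∂_2 has invariant factor 2 > 1, so H_1 ≅ Z/2.
  H_2: rank ker ∂_2 − rank ∂_3 = (12 − 12) − 0 = 0, and there is no ∂_3, so H_2 ≅ 0.

(K is a triangulation of the real projective plane RP^2.)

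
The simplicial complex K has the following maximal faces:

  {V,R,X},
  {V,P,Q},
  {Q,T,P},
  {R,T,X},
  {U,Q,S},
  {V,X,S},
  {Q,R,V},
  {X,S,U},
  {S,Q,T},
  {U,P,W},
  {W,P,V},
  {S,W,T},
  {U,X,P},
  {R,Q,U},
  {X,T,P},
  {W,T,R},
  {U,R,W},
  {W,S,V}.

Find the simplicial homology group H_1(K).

Order the vertices as P < Q < R < S < T < U < V < W < X. Listing each simplex with vertices in this order, K has dimension 2 with simplices:

  0-simplices (9): P, Q, R, S, T, U, V, W, X
  1-simplices (27): PQ, PT, PU, PV, PW, PX, QR, QS, QT, QU, QV, RT, RU, RV, RW, RX, ST, SU, SV, SW, SX, TW, TX, UW, UX, VW, VX
  2-simplices (18): PQT, PQV, PTX, PUW, PUX, PVW, QRU, QRV, QST, QSU, RTW, RTX, RUW, RVX, STW, SUX, SVW, SVX

giving chain groups C_0 ≅ Z^9, C_1 ≅ Z^27, C_2 ≅ Z^18.

The boundary map ∂_1: C_1 → C_0 maps an edge to its endpoints' difference, ∂[p,q] = q − p.
This gives a 9×27 integer matrix of rank 8; reducing to Smith normal form yields diagonal entries (1,1,1,1,1,1,1,1).

Boundary ∂_2: C_2 → C_1 acts by ∂[p,q,r] = [q,r] − [p,r] + [p,q]. For instance
  ∂RUW = UW − RW + RU,
  ∂QST = ST − QT + QS.
This gives a 27×18 integer matrix of rank 17; reducing to Smith normal form yields diagonal entries (1,1,1,1,1,1,1,1,1,1,1,1,1,1,1,1,1).

Computing H_k = (kernel of ∂_k) / (image of ∂_{k+1}):

  H_1: rank ker ∂_1 − rank ∂_2 = (27 − 8) − 17 = 2, and the invariant factors of ∂_2 are all 1, so H_1 ≅ Z^2.

H_1 = Z^2.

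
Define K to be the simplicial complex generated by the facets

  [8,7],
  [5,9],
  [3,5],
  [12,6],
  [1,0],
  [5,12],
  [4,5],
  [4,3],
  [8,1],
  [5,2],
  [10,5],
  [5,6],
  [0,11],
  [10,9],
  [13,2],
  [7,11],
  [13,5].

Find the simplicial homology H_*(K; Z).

H_0 = Z^2,  H_1 = Z^5.

Order the vertices as 0 < 1 < 2 < 3 < 4 < 5 < 6 < 7 < 8 < 9 < 10 < 11 < 12 < 13. Listing each simplex with vertices in this order, K has dimension 1 with simplices:

  0-simplices (14): [0], [1], [2], [3], [4], [5], [6], [7], [8], [9], [10], [11], [12], [13]
  1-simplices (17): [0,1], [0,11], [1,8], [2,5], [2,13], [3,4], [3,5], [4,5], [5,6], [5,9], [5,10], [5,12], [5,13], [6,12], [7,8], [7,11], [9,10]

Hence C_0 ≅ Z^14, C_1 ≅ Z^17.

Boundary ∂_1: C_1 → C_0 sends each edge [p,q] (with p < q) to q − p. For instance
  ∂[5,9] = [9] − [5].
The 14×17 boundary matrix has rank 12 and Smith normal form diag(1,1,1,1,1,1,1,1,1,1,1,1).

From H_k ≅ ker(∂_k) / im(∂_{k+1}) we obtain:

  H_0: rank C_0 − rank ∂_1 = 14 − 12 = 2, and the invariant factors of ∂_1 are all 1, so H_0 = Z^2.
  H_1: rank ker ∂_1 − rank ∂_2 = (17 − 12) − 0 = 5, and there is no ∂_2, so H_1 = Z^5.

(K is a triangulation of the disjoint union of a wedge of 4 circles and the circle S^1.)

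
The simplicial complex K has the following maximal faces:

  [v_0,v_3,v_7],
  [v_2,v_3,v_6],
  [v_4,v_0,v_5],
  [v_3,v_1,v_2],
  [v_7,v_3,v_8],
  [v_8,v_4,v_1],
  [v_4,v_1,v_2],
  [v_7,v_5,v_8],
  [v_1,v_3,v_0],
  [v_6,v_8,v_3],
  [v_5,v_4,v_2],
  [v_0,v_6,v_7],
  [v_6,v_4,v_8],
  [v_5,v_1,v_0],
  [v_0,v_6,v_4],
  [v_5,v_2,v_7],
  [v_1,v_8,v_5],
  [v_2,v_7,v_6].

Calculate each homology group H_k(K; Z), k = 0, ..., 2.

H_0 ≅ Z,  H_1 ≅ Z ⊕ Z/2,  H_2 = 0.

Take the total order v_0 < v_1 < v_2 < v_3 < v_4 < v_5 < v_6 < v_7 < v_8 on the vertex set. Then K (dimension 2) consists of the simplices:

  0-simplices (9): [v_0], [v_1], [v_2], [v_3], [v_4], [v_5], [v_6], [v_7], [v_8]
  1-simplices (27): (27 of them)
  2-simplices (18): (18 of them)

giving chain groups C_0 ≅ Z^9, C_1 ≅ Z^27, C_2 ≅ Z^18.

The boundary map ∂_1: C_1 → C_0 maps an edge to its endpoints' difference, ∂[p,q] = q − p. For instance
  ∂[v_2,v_6] = [v_6] − [v_2].
The 9×27 boundary matrix has rank 8 and Smith normal form diag(1,1,1,1,1,1,1,1).

Boundary ∂_2: C_2 → C_1 maps a triangle to the signed sum of its edges. For instance
  ∂[v_3,v_6,v_8] = [v_6,v_8] − [v_3,v_8] + [v_3,v_6],
  ∂[v_0,v_6,v_7] = [v_6,v_7] − [v_0,v_7] + [v_0,v_6].
The resulting 27×18 matrix has rank 18, and its Smith normal form has invariant factors (1,1,1,1,1,1,1,1,1,1,1,1,1,1,1,1,1,2).

From H_k ≅ ker(∂_k) / im(∂_{k+1}) we obtain:

  H_0: rank C_0 − rank ∂_1 = 9 − 8 = 1, and the invariant factors of ∂_1 are all 1, so H_0 ≅ Z.
  H_1: rank ker ∂_1 − rank ∂_2 = (27 − 8) − 18 = 1, and ∂_2 has invariant factor 2 > 1, so H_1 ≅ Z ⊕ Z/2.
  H_2: rank ker ∂_2 − rank ∂_3 = (18 − 18) − 0 = 0, and there is no ∂_3, so H_2 ≅ 0.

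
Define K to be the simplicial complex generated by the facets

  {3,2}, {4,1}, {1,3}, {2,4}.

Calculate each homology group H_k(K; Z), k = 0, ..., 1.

Fix the vertex order 1 < 2 < 3 < 4 and write every simplex with vertices in increasing order. Then dim K = 1 and the simplices of K are:

  0-simplices (4): [1], [2], [3], [4]
  1-simplices (4): [1,3], [1,4], [2,3], [2,4]

so the chain groups are C_0 ≅ Z^4, C_1 ≅ Z^4.

The boundary map ∂_1: C_1 → C_0 is given by ∂[p,q] = [q] − [p]. For instance
  ∂[1,3] = [3] − [1].
As a 4×4 matrix over Z this has rank 3, with invariant factors (1,1,1).

Reading off H_k = ker ∂_k / im ∂_{k+1}:

  H_0: rank C_0 − rank ∂_1 = 4 − 3 = 1, and the invariant factors of ∂_1 are all 1, so H_0 ≅ Z.
  H_1: rank ker ∂_1 − rank ∂_2 = (4 − 3) − 0 = 1, and there is no ∂_2, so H_1 ≅ Z.

As a check, the Euler characteristic is 4 − 4 = 0, which agrees with 1 − 1 = 0.
(K is a triangulation of the circle S^1.)

H_0 ≅ Z,  H_1 ≅ Z.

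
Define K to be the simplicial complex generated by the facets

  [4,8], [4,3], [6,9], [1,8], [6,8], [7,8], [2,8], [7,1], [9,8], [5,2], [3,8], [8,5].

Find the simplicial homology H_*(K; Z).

Order the vertices as 1 < 2 < 3 < 4 < 5 < 6 < 7 < 8 < 9. Listing each simplex with vertices in this order, K has dimension 1 with simplices:

  0-simplices (9): [1], [2], [3], [4], [5], [6], [7], [8], [9]
  1-simplices (12): [1,7], [1,8], [2,5], [2,8], [3,4], [3,8], [4,8], [5,8], [6,8], [6,9], [7,8], [8,9]

Hence C_0 ≅ Z^9, C_1 ≅ Z^12.

Boundary ∂_1: C_1 → C_0 sends each edge [p,q] (with p < q) to q − p. For instance
  ∂[6,8] = [8] − [6].
The 9×12 boundary matrix has rank 8 and Smith normal form diag(1,1,1,1,1,1,1,1).

Computing H_k = (kernel of ∂_k) / (image of ∂_{k+1}):

  H_0: rank C_0 − rank ∂_1 = 9 − 8 = 1, and the invariant factors of ∂_1 are all 1, so H_0 ≅ Z.
  H_1: rank ker ∂_1 − rank ∂_2 = (12 − 8) − 0 = 4, and there is no ∂_2, so H_1 ≅ Z^4.

H_0 ≅ Z,  H_1 ≅ Z^4.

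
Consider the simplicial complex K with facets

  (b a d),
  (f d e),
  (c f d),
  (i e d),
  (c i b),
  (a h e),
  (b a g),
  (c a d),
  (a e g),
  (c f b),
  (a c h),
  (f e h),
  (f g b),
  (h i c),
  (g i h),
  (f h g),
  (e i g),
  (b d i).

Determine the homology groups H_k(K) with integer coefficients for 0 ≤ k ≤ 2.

Order the vertices as a < b < c < d < e < f < g < h < i. Listing each simplex with vertices in this order, K has dimension 2 with simplices:

  0-simplices (9): a, b, c, d, e, f, g, h, i
  1-simplices (27): ab, ac, ad, ae, ag, ah, bc, bd, bf, bg, bi, cd, cf, ch, ci, de, df, di, ef, eg, eh, ei, fg, fh, gh, gi, hi
  2-simplices (18): abd, abg, acd, ach, aeg, aeh, bcf, bci, bdi, bfg, cdf, chi, def, dei, efh, egi, fgh, ghi

giving chain groups C_0 ≅ Z^9, C_1 ≅ Z^27, C_2 ≅ Z^18.

The boundary map ∂_1: C_1 → C_0 is given by ∂[p,q] = [q] − [p]. For instance
  ∂ch = h − c.
As a 9×27 matrix over Z this has rank 8, with invariant factors (1,1,1,1,1,1,1,1).

The boundary map ∂_2: C_2 → C_1 acts by ∂[p,q,r] = [q,r] − [p,r] + [p,q]. For instance
  ∂chi = hi − ci + ch,
  ∂egi = gi − ei + eg.
The resulting 27×18 matrix has rank 18, and its Smith normal form has invariant factors (1,1,1,1,1,1,1,1,1,1,1,1,1,1,1,1,1,2).

From H_k ≅ ker(∂_k) / im(∂_{k+1}) we obtain:

  H_0: rank C_0 − rank ∂_1 = 9 − 8 = 1, and the invariant factors of ∂_1 are all 1, so H_0 = Z.
  H_1: rank ker ∂_1 − rank ∂_2 = (27 − 8) − 18 = 1, and ∂_2 has invariant factor 2 > 1, so H_1 = Z × Z/2.
  H_2: rank ker ∂_2 − rank ∂_3 = (18 − 18) − 0 = 0, and there is no ∂_3, so H_2 = 0.

H_0 = Z,  H_1 = Z × Z/2,  H_2 = 0.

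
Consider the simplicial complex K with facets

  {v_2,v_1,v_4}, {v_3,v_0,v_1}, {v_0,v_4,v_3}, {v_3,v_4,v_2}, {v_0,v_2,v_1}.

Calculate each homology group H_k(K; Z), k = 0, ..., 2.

We work with the vertex ordering v_0 < v_1 < v_2 < v_3 < v_4. The simplices of K, each written with vertices in increasing order, are:

  0-simplices (5): [v_0], [v_1], [v_2], [v_3], [v_4]
  1-simplices (10): [v_0,v_1], [v_0,v_2], [v_0,v_3], [v_0,v_4], [v_1,v_2], [v_1,v_3], [v_1,v_4], [v_2,v_3], [v_2,v_4], [v_3,v_4]
  2-simplices (5): [v_0,v_1,v_2], [v_0,v_1,v_3], [v_0,v_3,v_4], [v_1,v_2,v_4], [v_2,v_3,v_4]

giving chain groups C_0 ≅ Z^5, C_1 ≅ Z^10, C_2 ≅ Z^5.

∂_1: C_1 → C_0 is given by ∂[p,q] = [q] − [p]. For instance
  ∂[v_0,v_2] = [v_2] − [v_0].
The resulting 5×10 matrix has rank 4, and its Smith normal form has invariant factors (1,1,1,1).

∂_2: C_2 → C_1 acts by ∂[p,q,r] = [q,r] − [p,r] + [p,q]. For instance
  ∂[v_0,v_3,v_4] = [v_3,v_4] − [v_0,v_4] + [v_0,v_3],
  ∂[v_1,v_2,v_4] = [v_2,v_4] − [v_1,v_4] + [v_1,v_2].
The resulting 10×5 matrix has rank 5, and its Smith normal form has invariant factors (1,1,1,1,1).

Reading off H_k = ker ∂_k / im ∂_{k+1}:

  H_0: rank C_0 − rank ∂_1 = 5 − 4 = 1, and the invariant factors of ∂_1 are all 1, so H_0 = Z.
  H_1: rank ker ∂_1 − rank ∂_2 = (10 − 4) − 5 = 1, and the invariant factors of ∂_2 are all 1, so H_1 = Z.
  H_2: rank ker ∂_2 − rank ∂_3 = (5 − 5) − 0 = 0, and there is no ∂_3, so H_2 = 0.

As a check, the Euler characteristic is 5 − 10 + 5 = 0, which agrees with 1 − 1 + 0 = 0.

H_0 ≅ Z,  H_1 ≅ Z,  H_2 = 0.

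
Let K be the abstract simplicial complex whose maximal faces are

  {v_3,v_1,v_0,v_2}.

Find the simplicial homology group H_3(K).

H_3 ≅ 0.

Fix the vertex order v_0 < v_1 < v_2 < v_3 and write every simplex with vertices in increasing order. Then dim K = 3 and the simplices of K are:

  0-simplices (4): [v_0], [v_1], [v_2], [v_3]
  1-simplices (6): [v_0,v_1], [v_0,v_2], [v_0,v_3], [v_1,v_2], [v_1,v_3], [v_2,v_3]
  2-simplices (4): [v_0,v_1,v_2], [v_0,v_1,v_3], [v_0,v_2,v_3], [v_1,v_2,v_3]
  3-simplices (1): [v_0,v_1,v_2,v_3]

so the chain groups are C_0 ≅ Z^4, C_1 ≅ Z^6, C_2 ≅ Z^4, C_3 ≅ Z^1.

The boundary map ∂_1: C_1 → C_0 is given by ∂[p,q] = [q] − [p].
The 4×6 boundary matrix has rank 3 and Smith normal form diag(1,1,1).

Boundary ∂_2: C_2 → C_1 sends each 2-simplex [p,q,r] to [q,r] − [p,r] + [p,q]. For instance
  ∂[v_0,v_1,v_3] = [v_1,v_3] − [v_0,v_3] + [v_0,v_1],
  ∂[v_1,v_2,v_3] = [v_2,v_3] − [v_1,v_3] + [v_1,v_2].
The resulting 6×4 matrix has rank 3, and its Smith normal form has invariant factors (1,1,1).

∂_3: C_3 → C_2 sends each 3-simplex σ to the alternating sum Σ_i (−1)^i (σ with its i-th vertex removed). For instance
  ∂[v_0,v_1,v_2,v_3] = [v_1,v_2,v_3] − [v_0,v_2,v_3] + [v_0,v_1,v_3] − [v_0,v_1,v_2].
The 4×1 boundary matrix has rank 1 and Smith normal form diag(1).

Now H_k = ker ∂_k / im ∂_{k+1}, so:

  H_3: rank ker ∂_3 − rank ∂_4 = (1 − 1) − 0 = 0, and there is no ∂_4, so H_3 = 0.

(K is a triangulation of the 3-simplex.)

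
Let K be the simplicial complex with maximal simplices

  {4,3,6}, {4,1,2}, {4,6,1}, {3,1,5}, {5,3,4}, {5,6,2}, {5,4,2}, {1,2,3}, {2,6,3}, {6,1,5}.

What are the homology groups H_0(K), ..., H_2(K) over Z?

H_0 ≅ Z,  H_1 ≅ Z/2,  H_2 = 0.

K has 6 vertices, 15 edges, 10 triangles.
rank ∂_0 = 0, rank ∂_1 = 5 ⇒ b_0 = 6 − 0 − 5 = 1; all invariant factors of ∂_1 are 1 so no torsion. So H_0 ≅ Z.
rank ∂_1 = 5, rank ∂_2 = 10 ⇒ b_1 = 15 − 5 − 10 = 0; ∂_2 has invariant factor(s) [2] giving torsion. So H_1 ≅ Z/2.
rank ∂_2 = 10, rank ∂_3 = 0 ⇒ b_2 = 10 − 10 − 0 = 0. So H_2 ≅ 0.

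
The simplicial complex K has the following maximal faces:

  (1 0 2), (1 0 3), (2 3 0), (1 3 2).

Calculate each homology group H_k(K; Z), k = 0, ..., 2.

H_0 ≅ Z,  H_1 = 0,  H_2 ≅ Z.

Order the vertices as 0 < 1 < 2 < 3. Listing each simplex with vertices in this order, K has dimension 2 with simplices:

  0-simplices (4): [0], [1], [2], [3]
  1-simplices (6): [0,1], [0,2], [0,3], [1,2], [1,3], [2,3]
  2-simplices (4): [0,1,2], [0,1,3], [0,2,3], [1,2,3]

Hence C_0 ≅ Z^4, C_1 ≅ Z^6, C_2 ≅ Z^4.

Boundary ∂_1: C_1 → C_0 sends each edge [p,q] (with p < q) to q − p. For instance
  ∂[0,3] = [3] − [0].
The resulting 4×6 matrix has rank 3, and its Smith normal form has invariant factors (1,1,1).

∂_2: C_2 → C_1 maps a triangle to the signed sum of its edges. For instance
  ∂[0,1,2] = [1,2] − [0,2] + [0,1],
  ∂[0,1,3] = [1,3] − [0,3] + [0,1].
This gives a 6×4 integer matrix of rank 3; reducing to Smith normal form yields diagonal entries (1,1,1).

Now H_k = ker ∂_k / im ∂_{k+1}, so:

  H_0: rank C_0 − rank ∂_1 = 4 − 3 = 1, and the invariant factors of ∂_1 are all 1, so H_0 ≅ Z.
  H_1: rank ker ∂_1 − rank ∂_2 = (6 − 3) − 3 = 0, and the invariant factors of ∂_2 are all 1, so H_1 ≅ 0.
  H_2: rank ker ∂_2 − rank ∂_3 = (4 − 3) − 0 = 1, and there is no ∂_3, so H_2 ≅ Z.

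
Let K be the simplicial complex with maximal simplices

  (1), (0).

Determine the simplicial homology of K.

Order the vertices as 0 < 1. Listing each simplex with vertices in this order, K has dimension 0 with simplices:

  0-simplices (2): [0], [1]

Hence C_0 ≅ Z^2.

From H_k ≅ ker(∂_k) / im(∂_{k+1}) we obtain:

  H_0: rank C_0 − rank ∂_1 = 2 − 0 = 2, and there is no ∂_1, so H_0 ≅ Z^2.

H_0 = Z^2.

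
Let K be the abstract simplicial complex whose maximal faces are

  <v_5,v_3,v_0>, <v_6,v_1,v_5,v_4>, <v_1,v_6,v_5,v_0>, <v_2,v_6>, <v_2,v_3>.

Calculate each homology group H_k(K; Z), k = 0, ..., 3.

Order the vertices as v_0 < v_1 < v_2 < v_3 < v_4 < v_5 < v_6. Listing each simplex with vertices in this order, K has dimension 3 with simplices:

  0-simplices (7): [v_0], [v_1], [v_2], [v_3], [v_4], [v_5], [v_6]
  1-simplices (13): [v_0,v_1], [v_0,v_3], [v_0,v_5], [v_0,v_6], [v_1,v_4], [v_1,v_5], [v_1,v_6], [v_2,v_3], [v_2,v_6], [v_3,v_5], [v_4,v_5], [v_4,v_6], [v_5,v_6]
  2-simplices (8): [v_0,v_1,v_5], [v_0,v_1,v_6], [v_0,v_3,v_5], [v_0,v_5,v_6], [v_1,v_4,v_5], [v_1,v_4,v_6], [v_1,v_5,v_6], [v_4,v_5,v_6]
  3-simplices (2): [v_0,v_1,v_5,v_6], [v_1,v_4,v_5,v_6]

so the chain groups are C_0 ≅ Z^7, C_1 ≅ Z^13, C_2 ≅ Z^8, C_3 ≅ Z^2.

∂_1: C_1 → C_0 is given by ∂[p,q] = [q] − [p]. For instance
  ∂[v_2,v_6] = [v_6] − [v_2].
The 7×13 boundary matrix has rank 6 and Smith normal form diag(1,1,1,1,1,1).

∂_2: C_2 → C_1 acts by ∂[p,q,r] = [q,r] − [p,r] + [p,q]. For instance
  ∂[v_0,v_3,v_5] = [v_3,v_5] − [v_0,v_5] + [v_0,v_3],
  ∂[v_0,v_1,v_6] = [v_1,v_6] − [v_0,v_6] + [v_0,v_1].
The 13×8 boundary matrix has rank 6 and Smith normal form diag(1,1,1,1,1,1).

Boundary ∂_3: C_3 → C_2 sends each 3-simplex σ to the alternating sum Σ_i (−1)^i (σ with its i-th vertex removed). For instance
  ∂[v_0,v_1,v_5,v_6] = [v_1,v_5,v_6] − [v_0,v_5,v_6] + [v_0,v_1,v_6] − [v_0,v_1,v_5],
  ∂[v_1,v_4,v_5,v_6] = [v_4,v_5,v_6] − [v_1,v_5,v_6] + [v_1,v_4,v_6] − [v_1,v_4,v_5].
As a 8×2 matrix over Z this has rank 2, with invariant factors (1,1).

Computing H_k = (kernel of ∂_k) / (image of ∂_{k+1}):

  H_0: rank C_0 − rank ∂_1 = 7 − 6 = 1, and the invariant factors of ∂_1 are all 1, so H_0 = Z.
  H_1: rank ker ∂_1 − rank ∂_2 = (13 − 6) − 6 = 1, and the invariant factors of ∂_2 are all 1, so H_1 = Z.
  H_2: rank ker ∂_2 − rank ∂_3 = (8 − 6) − 2 = 0, and the invariant factors of ∂_3 are all 1, so H_2 = 0.
  H_3: rank ker ∂_3 − rank ∂_4 = (2 − 2) − 0 = 0, and there is no ∂_4, so H_3 = 0.

As a check, the Euler characteristic is 7 − 13 + 8 − 2 = 0, which agrees with 1 − 1 + 0 − 0 = 0.

H_0 = Z,  H_1 = Z,  H_2 = 0,  H_3 = 0.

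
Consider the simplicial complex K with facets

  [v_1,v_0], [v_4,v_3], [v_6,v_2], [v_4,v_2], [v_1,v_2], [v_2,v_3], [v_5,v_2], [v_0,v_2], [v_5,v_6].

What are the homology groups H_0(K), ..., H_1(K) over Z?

We work with the vertex ordering v_0 < v_1 < v_2 < v_3 < v_4 < v_5 < v_6. The simplices of K, each written with vertices in increasing order, are:

  0-simplices (7): [v_0], [v_1], [v_2], [v_3], [v_4], [v_5], [v_6]
  1-simplices (9): [v_0,v_1], [v_0,v_2], [v_1,v_2], [v_2,v_3], [v_2,v_4], [v_2,v_5], [v_2,v_6], [v_3,v_4], [v_5,v_6]

Hence C_0 ≅ Z^7, C_1 ≅ Z^9.

The boundary map ∂_1: C_1 → C_0 maps an edge to its endpoints' difference, ∂[p,q] = q − p.
The 7×9 boundary matrix has rank 6 and Smith normal form diag(1,1,1,1,1,1).

From H_k ≅ ker(∂_k) / im(∂_{k+1}) we obtain:

  H_0: rank C_0 − rank ∂_1 = 7 − 6 = 1, and the invariant factors of ∂_1 are all 1, so H_0 ≅ Z.
  H_1: rank ker ∂_1 − rank ∂_2 = (9 − 6) − 0 = 3, and there is no ∂_2, so H_1 ≅ Z^3.

As a check, the Euler characteristic is 7 − 9 = -2, which agrees with 1 − 3 = -2.
(K is a triangulation of a wedge of 3 circles.)

H_0 = Z,  H_1 = Z^3.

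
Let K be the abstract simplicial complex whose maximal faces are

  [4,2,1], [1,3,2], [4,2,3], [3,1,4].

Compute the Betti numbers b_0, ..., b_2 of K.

b_0 = 1, b_1 = 0, b_2 = 1.

K has 4 vertices, 6 edges, 4 triangles.
rank ∂_0 = 0, rank ∂_1 = 3 ⇒ b_0 = 4 − 0 − 3 = 1; all invariant factors of ∂_1 are 1 so no torsion. So H_0 = Z.
rank ∂_1 = 3, rank ∂_2 = 3 ⇒ b_1 = 6 − 3 − 3 = 0; all invariant factors of ∂_2 are 1 so no torsion. So H_1 = 0.
rank ∂_2 = 3, rank ∂_3 = 0 ⇒ b_2 = 4 − 3 − 0 = 1. So H_2 = Z.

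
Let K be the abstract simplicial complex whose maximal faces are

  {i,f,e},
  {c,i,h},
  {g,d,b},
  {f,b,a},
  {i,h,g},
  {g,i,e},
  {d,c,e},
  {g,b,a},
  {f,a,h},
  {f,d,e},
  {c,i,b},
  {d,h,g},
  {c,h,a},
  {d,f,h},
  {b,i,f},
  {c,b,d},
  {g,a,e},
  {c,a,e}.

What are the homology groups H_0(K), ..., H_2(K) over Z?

H_0 = Z,  H_1 = Z^2,  H_2 = Z.

Order the vertices as a < b < c < d < e < f < g < h < i. Listing each simplex with vertices in this order, K has dimension 2 with simplices:

  0-simplices (9): a, b, c, d, e, f, g, h, i
  1-simplices (27): ab, ac, ae, af, ag, ah, bc, bd, bf, bg, bi, cd, ce, ch, ci, de, df, dg, dh, ef, eg, ei, fh, fi, gh, gi, hi
  2-simplices (18): abf, abg, ace, ach, aeg, afh, bcd, bci, bdg, bfi, cde, chi, def, dfh, dgh, efi, egi, ghi

giving chain groups C_0 ≅ Z^9, C_1 ≅ Z^27, C_2 ≅ Z^18.

The boundary map ∂_1: C_1 → C_0 maps an edge to its endpoints' difference, ∂[p,q] = q − p. For instance
  ∂bi = i − b.
This gives a 9×27 integer matrix of rank 8; reducing to Smith normal form yields diagonal entries (1,1,1,1,1,1,1,1).

Boundary ∂_2: C_2 → C_1 maps a triangle to the signed sum of its edges. For instance
  ∂ach = ch − ah + ac,
  ∂cde = de − ce + cd.
The resulting 27×18 matrix has rank 17, and its Smith normal form has invariant factors (1,1,1,1,1,1,1,1,1,1,1,1,1,1,1,1,1).

Computing H_k = (kernel of ∂_k) / (image of ∂_{k+1}):

  H_0: rank C_0 − rank ∂_1 = 9 − 8 = 1, and the invariant factors of ∂_1 are all 1, so H_0 = Z.
  H_1: rank ker ∂_1 − rank ∂_2 = (27 − 8) − 17 = 2, and the invariant factors of ∂_2 are all 1, so H_1 = Z^2.
  H_2: rank ker ∂_2 − rank ∂_3 = (18 − 17) − 0 = 1, and there is no ∂_3, so H_2 = Z.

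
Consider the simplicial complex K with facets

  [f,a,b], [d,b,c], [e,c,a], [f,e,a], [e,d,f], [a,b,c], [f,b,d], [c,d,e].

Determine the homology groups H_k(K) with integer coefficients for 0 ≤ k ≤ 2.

Fix the vertex order a < b < c < d < e < f and write every simplex with vertices in increasing order. Then dim K = 2 and the simplices of K are:

  0-simplices (6): a, b, c, d, e, f
  1-simplices (12): ab, ac, ae, af, bc, bd, bf, cd, ce, de, df, ef
  2-simplices (8): abc, abf, ace, aef, bcd, bdf, cde, def

Hence C_0 ≅ Z^6, C_1 ≅ Z^12, C_2 ≅ Z^8.

The boundary map ∂_1: C_1 → C_0 is given by ∂[p,q] = [q] − [p].
The 6×12 boundary matrix has rank 5 and Smith normal form diag(1,1,1,1,1).

The boundary map ∂_2: C_2 → C_1 sends each 2-simplex [p,q,r] to [q,r] − [p,r] + [p,q]. For instance
  ∂bcd = cd − bd + bc,
  ∂ace = ce − ae + ac.
The 12×8 boundary matrix has rank 7 and Smith normal form diag(1,1,1,1,1,1,1).

Now H_k = ker ∂_k / im ∂_{k+1}, so:

  H_0: rank C_0 − rank ∂_1 = 6 − 5 = 1, and the invariant factors of ∂_1 are all 1, so H_0 ≅ Z.
  H_1: rank ker ∂_1 − rank ∂_2 = (12 − 5) − 7 = 0, and the invariant factors of ∂_2 are all 1, so H_1 ≅ 0.
  H_2: rank ker ∂_2 − rank ∂_3 = (8 − 7) − 0 = 1, and there is no ∂_3, so H_2 ≅ Z.

As a check, the Euler characteristic is 6 − 12 + 8 = 2, which agrees with 1 − 0 + 1 = 2.
(K is a triangulation of the 2-sphere S^2.)

H_0 ≅ Z,  H_1 = 0,  H_2 ≅ Z.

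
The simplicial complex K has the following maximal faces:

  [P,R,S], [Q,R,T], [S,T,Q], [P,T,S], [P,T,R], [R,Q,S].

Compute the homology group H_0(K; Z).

H_0 ≅ Z.

Order the vertices as P < Q < R < S < T. Listing each simplex with vertices in this order, K has dimension 2 with simplices:

  0-simplices (5): P, Q, R, S, T
  1-simplices (9): PR, PS, PT, QR, QS, QT, RS, RT, ST
  2-simplices (6): PRS, PRT, PST, QRS, QRT, QST

Hence C_0 ≅ Z^5, C_1 ≅ Z^9, C_2 ≅ Z^6.

∂_1: C_1 → C_0 is given by ∂[p,q] = [q] − [p]. For instance
  ∂RS = S − R.
The 5×9 boundary matrix has rank 4 and Smith normal form diag(1,1,1,1).

∂_2: C_2 → C_1 acts by ∂[p,q,r] = [q,r] − [p,r] + [p,q]. For instance
  ∂PRS = RS − PS + PR,
  ∂QST = ST − QT + QS.
As a 9×6 matrix over Z this has rank 5, with invariant factors (1,1,1,1,1).

From H_k ≅ ker(∂_k) / im(∂_{k+1}) we obtain:

  H_0: rank C_0 − rank ∂_1 = 5 − 4 = 1, and the invariant factors of ∂_1 are all 1, so H_0 ≅ Z.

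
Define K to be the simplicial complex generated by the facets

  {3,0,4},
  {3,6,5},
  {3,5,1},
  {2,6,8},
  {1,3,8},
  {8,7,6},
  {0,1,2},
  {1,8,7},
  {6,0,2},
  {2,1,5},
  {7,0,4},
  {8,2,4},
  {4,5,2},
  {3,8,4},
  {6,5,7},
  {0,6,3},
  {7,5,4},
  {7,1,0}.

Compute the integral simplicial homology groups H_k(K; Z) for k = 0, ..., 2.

Take the total order 0 < 1 < 2 < 3 < 4 < 5 < 6 < 7 < 8 on the vertex set. Then K (dimension 2) consists of the simplices:

  0-simplices (9): [0], [1], [2], [3], [4], [5], [6], [7], [8]
  1-simplices (27): (27 of them)
  2-simplices (18): [0,1,2], [0,1,7], [0,2,6], [0,3,4], [0,3,6], [0,4,7], [1,2,5], [1,3,5], [1,3,8], [1,7,8], [2,4,5], [2,4,8], [2,6,8], [3,4,8], [3,5,6], [4,5,7], [5,6,7], [6,7,8]

giving chain groups C_0 ≅ Z^9, C_1 ≅ Z^27, C_2 ≅ Z^18.

The boundary map ∂_1: C_1 → C_0 is given by ∂[p,q] = [q] − [p]. For instance
  ∂[6,8] = [8] − [6].
As a 9×27 matrix over Z this has rank 8, with invariant factors (1,1,1,1,1,1,1,1).

Boundary ∂_2: C_2 → C_1 acts by ∂[p,q,r] = [q,r] − [p,r] + [p,q]. For instance
  ∂[1,7,8] = [7,8] − [1,8] + [1,7],
  ∂[2,4,5] = [4,5] − [2,5] + [2,4].
As a 27×18 matrix over Z this has rank 17, with invariant factors (1,1,1,1,1,1,1,1,1,1,1,1,1,1,1,1,1).

From H_k ≅ ker(∂_k) / im(∂_{k+1}) we obtain:

  H_0: rank C_0 − rank ∂_1 = 9 − 8 = 1, and the invariant factors of ∂_1 are all 1, so H_0 ≅ Z.
  H_1: rank ker ∂_1 − rank ∂_2 = (27 − 8) − 17 = 2, and the invariant factors of ∂_2 are all 1, so H_1 ≅ Z^2.
  H_2: rank ker ∂_2 − rank ∂_3 = (18 − 17) − 0 = 1, and there is no ∂_3, so H_2 ≅ Z.

As a check, the Euler characteristic is 9 − 27 + 18 = 0, which agrees with 1 − 2 + 1 = 0.

H_0 ≅ Z,  H_1 ≅ Z^2,  H_2 ≅ Z.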